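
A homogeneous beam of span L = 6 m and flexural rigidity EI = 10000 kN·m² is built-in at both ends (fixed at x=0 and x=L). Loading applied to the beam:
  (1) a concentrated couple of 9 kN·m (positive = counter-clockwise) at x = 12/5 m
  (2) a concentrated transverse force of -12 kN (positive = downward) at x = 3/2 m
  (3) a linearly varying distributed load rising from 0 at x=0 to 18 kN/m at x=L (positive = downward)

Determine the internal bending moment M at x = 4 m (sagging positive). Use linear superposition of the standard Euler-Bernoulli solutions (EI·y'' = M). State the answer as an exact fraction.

Load 1 — applied couple M₀=9 kN·m at a=12/5 m (b=L-a=18/5):
  M_1 = R_Ax - M_A - M₀  [x>a] with R_A=54/25, M_A=27/25 = (54/25)·4 - (27/25) - 9 = -36/25 kN·m
Load 2 — point force P=-12 kN at a=3/2 m (b=L-a=9/2):
  M_2 = Pa²(a+3b)(L-x)/L³ - Pa²b/L²  [x>a] = (-12)·(3/2)²·((3/2)+3·(9/2))·(6-4)/6³ - (-12)·(3/2)²·(9/2)/6² = -3/8 kN·m
Load 3 — triangular load w₀=18 kN/m (0→w₀ over full span):
  M_3 = 3w₀Lx/20 - w₀L²/30 - w₀x³/(6L) = 3·18·6·4/20 - 18·6²/30 - 18·4³/(6·6) = 56/5 kN·m
Superposition: M = Σ M_i = 1877/200 kN·m ≈ 9.385000 kN·m

M(4) = 1877/200 kN·m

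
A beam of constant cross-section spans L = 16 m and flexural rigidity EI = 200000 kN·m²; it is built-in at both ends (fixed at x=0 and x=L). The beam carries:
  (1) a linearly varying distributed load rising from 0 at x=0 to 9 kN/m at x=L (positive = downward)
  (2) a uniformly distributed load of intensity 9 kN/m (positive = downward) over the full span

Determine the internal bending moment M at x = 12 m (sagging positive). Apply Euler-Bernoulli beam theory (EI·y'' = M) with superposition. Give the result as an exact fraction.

Load 1 — triangular load w₀=9 kN/m (0→w₀ over full span):
  M_1 = 3w₀Lx/20 - w₀L²/30 - w₀x³/(6L) = 3·9·16·12/20 - 9·16²/30 - 9·12³/(6·16) = 102/5 kN·m
Load 2 — uniform load w=9 kN/m over full span:
  M_2 = wLx/2 - wL²/12 - wx²/2 = 9·16·12/2 - 9·16²/12 - 9·12²/2 = 24 kN·m
Superposition: M = Σ M_i = 222/5 kN·m ≈ 44.400000 kN·m

M(12) = 222/5 kN·m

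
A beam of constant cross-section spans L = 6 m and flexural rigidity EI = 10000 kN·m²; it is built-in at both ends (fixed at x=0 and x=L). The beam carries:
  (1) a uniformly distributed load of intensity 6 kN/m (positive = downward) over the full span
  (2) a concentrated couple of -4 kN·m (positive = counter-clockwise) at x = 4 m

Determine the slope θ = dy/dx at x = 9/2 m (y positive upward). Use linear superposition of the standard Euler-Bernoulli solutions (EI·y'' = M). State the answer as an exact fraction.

θ(9/2) = 73/80000 rad

Load 1 — uniform load w=6 kN/m over full span:
  θ_1 = -wx(L-x)(L-2x)/(12EI) = -6·(9/2)·(6-(9/2))·(6-2·(9/2))/(12·10000) = 81/80000 rad
Load 2 — applied couple M₀=-4 kN·m at a=4 m (b=L-a=2):
  θ_2 = (R_Ax²/2 - M_Ax - M₀(x-a))/EI  [x>a] with R_A=-8/9, M_A=-4/3 = ((-8/9)·(9/2)²/2 - (-4/3)·(9/2) - (-4)·((9/2)-4))/10000 = -1/10000 rad
Superposition: θ = Σ θ_i = 73/80000 rad ≈ 0.000913 rad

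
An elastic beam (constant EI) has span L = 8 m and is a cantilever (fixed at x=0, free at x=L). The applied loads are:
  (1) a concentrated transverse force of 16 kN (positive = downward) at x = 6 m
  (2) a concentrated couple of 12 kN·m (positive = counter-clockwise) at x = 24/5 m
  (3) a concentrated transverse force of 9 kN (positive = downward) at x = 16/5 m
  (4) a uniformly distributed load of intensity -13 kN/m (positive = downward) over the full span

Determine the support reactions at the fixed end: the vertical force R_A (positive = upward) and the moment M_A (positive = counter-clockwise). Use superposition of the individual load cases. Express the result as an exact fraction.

R_A = -79 kN, M_A = -1516/5 kN·m

Load 1 — point force P=16 kN at a=6 m (b=L-a=2):
  R_A = P = 16 kN
  M_A = Pa = 16·6 = 96 kN·m
Load 2 — applied couple M₀=12 kN·m at a=24/5 m (b=L-a=16/5):
  R_A = 0 kN
  M_A = -M₀ = -12 kN·m
Load 3 — point force P=9 kN at a=16/5 m (b=L-a=24/5):
  R_A = P = 9 kN
  M_A = Pa = 9·(16/5) = 144/5 kN·m
Load 4 — uniform load w=-13 kN/m over full span:
  R_A = wL = (-13)·8 = -104 kN
  M_A = wL²/2 = (-13)·8²/2 = -416 kN·m
Superposition: R_A = -79 kN, M_A = -1516/5 kN·m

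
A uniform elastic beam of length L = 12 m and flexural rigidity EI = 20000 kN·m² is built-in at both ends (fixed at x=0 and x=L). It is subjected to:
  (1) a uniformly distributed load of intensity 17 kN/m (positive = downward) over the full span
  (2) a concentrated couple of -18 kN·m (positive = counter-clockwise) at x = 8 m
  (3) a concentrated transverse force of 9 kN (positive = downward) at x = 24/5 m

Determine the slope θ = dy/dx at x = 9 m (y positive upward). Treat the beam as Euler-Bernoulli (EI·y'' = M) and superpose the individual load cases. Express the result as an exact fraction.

θ(9) = 59337/5000000 rad

Load 1 — uniform load w=17 kN/m over full span:
  θ_1 = -wx(L-x)(L-2x)/(12EI) = -17·9·(12-9)·(12-2·9)/(12·20000) = 459/40000 rad
Load 2 — applied couple M₀=-18 kN·m at a=8 m (b=L-a=4):
  θ_2 = (R_Ax²/2 - M_Ax - M₀(x-a))/EI  [x>a] with R_A=-2, M_A=-6 = ((-2)·9²/2 - (-6)·9 - (-18)·(9-8))/20000 = -9/20000 rad
Load 3 — point force P=9 kN at a=24/5 m (b=L-a=36/5):
  θ_3 = Pa²(L-x)(2bL-(3b+a)(L-x))/(2L³EI)  [x>a] = 9·(24/5)²·(12-9)·(2·(36/5)·12-(3·(36/5)+(24/5))·(12-9))/(2·12³·20000) = 1053/1250000 rad
Superposition: θ = Σ θ_i = 59337/5000000 rad ≈ 0.011867 rad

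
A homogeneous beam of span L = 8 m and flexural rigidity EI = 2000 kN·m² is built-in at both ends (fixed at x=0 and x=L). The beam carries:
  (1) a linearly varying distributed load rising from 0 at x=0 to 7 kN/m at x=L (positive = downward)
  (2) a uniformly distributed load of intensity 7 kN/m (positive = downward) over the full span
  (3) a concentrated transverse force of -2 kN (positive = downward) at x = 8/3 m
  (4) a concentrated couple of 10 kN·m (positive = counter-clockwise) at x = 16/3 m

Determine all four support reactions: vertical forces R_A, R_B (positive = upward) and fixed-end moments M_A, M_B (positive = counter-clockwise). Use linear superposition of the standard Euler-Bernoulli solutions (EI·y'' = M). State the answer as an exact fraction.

R_A = 4939/135 kN, M_A = 7186/135 kN·m, R_B = 6131/135 kN, M_B = -7904/135 kN·m

Load 1 — triangular load w₀=7 kN/m (0→w₀ over full span):
  R_A = 3w₀L/20 = 3·7·8/20 = 42/5 kN
  M_A = w₀L²/30 = 7·8²/30 = 224/15 kN·m
  R_B = 7w₀L/20 = 7·7·8/20 = 98/5 kN
  M_B = -w₀L²/20 = -7·8²/20 = -112/5 kN·m
Load 2 — uniform load w=7 kN/m over full span:
  R_A = wL/2 = 7·8/2 = 28 kN
  M_A = wL²/12 = 7·8²/12 = 112/3 kN·m
  R_B = wL/2 = 7·8/2 = 28 kN
  M_B = -wL²/12 = -7·8²/12 = -112/3 kN·m
Load 3 — point force P=-2 kN at a=8/3 m (b=L-a=16/3):
  R_A = Pb²(3a+b)/L³ = (-2)·(16/3)²·(3·(8/3)+(16/3))/8³ = -40/27 kN
  M_A = Pab²/L² = (-2)·(8/3)·(16/3)²/8² = -64/27 kN·m
  R_B = Pa²(a+3b)/L³ = (-2)·(8/3)²·((8/3)+3·(16/3))/8³ = -14/27 kN
  M_B = -Pa²b/L² = -(-2)·(8/3)²·(16/3)/8² = 32/27 kN·m
Load 4 — applied couple M₀=10 kN·m at a=16/3 m (b=L-a=8/3):
  R_A = 6M₀ab/L³ = 6·10·(16/3)·(8/3)/8³ = 5/3 kN
  M_A = M₀b(2a-b)/L² = 10·(8/3)·(2·(16/3)-(8/3))/8² = 10/3 kN·m
  R_B = -6M₀ab/L³ = -6·10·(16/3)·(8/3)/8³ = -5/3 kN
  M_B = M₀a(2b-a)/L² = 10·(16/3)·(2·(8/3)-(16/3))/8² = 0 kN·m
Superposition: R_A = 4939/135 kN, M_A = 7186/135 kN·m, R_B = 6131/135 kN, M_B = -7904/135 kN·m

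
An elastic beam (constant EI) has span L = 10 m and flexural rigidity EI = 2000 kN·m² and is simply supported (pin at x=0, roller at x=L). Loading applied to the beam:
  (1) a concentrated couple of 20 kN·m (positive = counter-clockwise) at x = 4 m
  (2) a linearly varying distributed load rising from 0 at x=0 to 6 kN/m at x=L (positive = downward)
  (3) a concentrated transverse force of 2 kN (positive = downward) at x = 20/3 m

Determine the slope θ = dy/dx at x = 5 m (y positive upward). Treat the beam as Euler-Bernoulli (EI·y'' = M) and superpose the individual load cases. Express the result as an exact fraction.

θ(5) = -757/1296000 rad

Load 1 — applied couple M₀=20 kN·m at a=4 m (b=L-a=6):
  θ_1 = (M₀x²/(2L)-M₀(x-a)+C₁)/EI  [x>a] with C₁=M₀(3b²-L²)/(6L)=8/3 = (20·5²/(2·10)-20·(5-4)+(8/3))/2000 = 23/6000 rad
Load 2 — triangular load w₀=6 kN/m (0→w₀ over full span):
  θ_2 = -w₀(7L⁴-30L²x²+15x⁴)/(360LEI) = -6·(7·10⁴-30·10²·5²+15·5⁴)/(360·10·2000) = -7/1920 rad
Load 3 — point force P=2 kN at a=20/3 m (b=L-a=10/3):
  θ_3 = -Pb(L²-b²-3x²)/(6LEI)  [x≤a] = -2·(10/3)·(10²-(10/3)²-3·5²)/(6·10·2000) = -1/1296 rad
Superposition: θ = Σ θ_i = -757/1296000 rad ≈ -0.000584 rad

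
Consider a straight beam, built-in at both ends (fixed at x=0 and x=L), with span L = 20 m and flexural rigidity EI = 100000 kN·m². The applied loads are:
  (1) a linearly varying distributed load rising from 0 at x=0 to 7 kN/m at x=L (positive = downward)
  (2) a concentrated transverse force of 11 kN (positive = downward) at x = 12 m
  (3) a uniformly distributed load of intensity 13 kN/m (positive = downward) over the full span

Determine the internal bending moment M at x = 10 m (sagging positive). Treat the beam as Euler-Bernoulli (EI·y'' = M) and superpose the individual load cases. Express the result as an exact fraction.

M(10) = 1463/5 kN·m

Load 1 — triangular load w₀=7 kN/m (0→w₀ over full span):
  M_1 = 3w₀Lx/20 - w₀L²/30 - w₀x³/(6L) = 3·7·20·10/20 - 7·20²/30 - 7·10³/(6·20) = 175/3 kN·m
Load 2 — point force P=11 kN at a=12 m (b=L-a=8):
  M_2 = Pb²(3a+b)x/L³ - Pab²/L²  [x≤a] = 11·8²·(3·12+8)·10/20³ - 11·12·8²/20² = 88/5 kN·m
Load 3 — uniform load w=13 kN/m over full span:
  M_3 = wLx/2 - wL²/12 - wx²/2 = 13·20·10/2 - 13·20²/12 - 13·10²/2 = 650/3 kN·m
Superposition: M = Σ M_i = 1463/5 kN·m ≈ 292.600000 kN·m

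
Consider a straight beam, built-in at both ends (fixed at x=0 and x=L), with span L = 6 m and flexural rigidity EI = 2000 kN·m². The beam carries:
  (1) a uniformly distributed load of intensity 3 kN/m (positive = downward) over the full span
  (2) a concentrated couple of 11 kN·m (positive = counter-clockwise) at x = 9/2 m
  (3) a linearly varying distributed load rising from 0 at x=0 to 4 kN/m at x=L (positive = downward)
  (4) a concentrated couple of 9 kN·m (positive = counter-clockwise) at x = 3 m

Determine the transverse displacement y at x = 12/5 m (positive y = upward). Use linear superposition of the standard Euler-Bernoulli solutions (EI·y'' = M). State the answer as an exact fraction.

y(12/5) = -679599/62500000 m

Load 1 — uniform load w=3 kN/m over full span:
  y_1 = -wx²(L-x)²/(24EI) = -3·(12/5)²·(6-(12/5))²/(24·2000) = -729/156250 m
Load 2 — applied couple M₀=11 kN·m at a=9/2 m (b=L-a=3/2):
  y_2 = (R_Ax³/6 - M_Ax²/2)/EI  [x≤a] with R_A=33/16, M_A=55/16 = ((33/16)·(12/5)³/6 - (55/16)·(12/5)²/2)/2000 = -1287/500000 m
Load 3 — triangular load w₀=4 kN/m (0→w₀ over full span):
  y_3 = -w₀x²(L-x)²(x+2L)/(120LEI) = -4·(12/5)²·(6-(12/5))²·((12/5)+2·6)/(120·6·2000) = -5832/1953125 m
Load 4 — applied couple M₀=9 kN·m at a=3 m (b=L-a=3):
  y_4 = (R_Ax³/6 - M_Ax²/2)/EI  [x≤a] with R_A=9/4, M_A=9/4 = ((9/4)·(12/5)³/6 - (9/4)·(12/5)²/2)/2000 = -81/125000 m
Superposition: y = Σ y_i = -679599/62500000 m ≈ -0.010874 m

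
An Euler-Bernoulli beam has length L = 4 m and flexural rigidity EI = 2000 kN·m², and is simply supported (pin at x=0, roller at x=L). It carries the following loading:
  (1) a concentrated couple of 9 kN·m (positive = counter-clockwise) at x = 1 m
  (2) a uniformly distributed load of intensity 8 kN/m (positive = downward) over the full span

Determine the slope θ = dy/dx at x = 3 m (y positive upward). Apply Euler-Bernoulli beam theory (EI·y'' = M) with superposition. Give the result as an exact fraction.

Load 1 — applied couple M₀=9 kN·m at a=1 m (b=L-a=3):
  θ_1 = (M₀x²/(2L)-M₀(x-a)+C₁)/EI  [x>a] with C₁=M₀(3b²-L²)/(6L)=33/8 = (9·3²/(2·4)-9·(3-1)+(33/8))/2000 = -3/1600 rad
Load 2 — uniform load w=8 kN/m over full span:
  θ_2 = -w(L³-6Lx²+4x³)/(24EI) = -8·(4³-6·4·3²+4·3³)/(24·2000) = 11/1500 rad
Superposition: θ = Σ θ_i = 131/24000 rad ≈ 0.005458 rad

θ(3) = 131/24000 rad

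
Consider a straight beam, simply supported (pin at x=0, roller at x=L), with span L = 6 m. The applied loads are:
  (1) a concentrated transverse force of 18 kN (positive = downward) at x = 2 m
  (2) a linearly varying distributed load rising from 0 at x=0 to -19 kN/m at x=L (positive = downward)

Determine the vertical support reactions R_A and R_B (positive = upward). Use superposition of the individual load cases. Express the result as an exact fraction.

Load 1 — point force P=18 kN at a=2 m (b=L-a=4):
  R_A = Pb/L = 18·4/6 = 12 kN
  R_B = Pa/L = 18·2/6 = 6 kN
Load 2 — triangular load w₀=-19 kN/m (0→w₀ over full span):
  R_A = w₀L/6 = (-19)·6/6 = -19 kN
  R_B = w₀L/3 = (-19)·6/3 = -38 kN
Superposition: R_A = -7 kN, R_B = -32 kN

R_A = -7 kN, R_B = -32 kN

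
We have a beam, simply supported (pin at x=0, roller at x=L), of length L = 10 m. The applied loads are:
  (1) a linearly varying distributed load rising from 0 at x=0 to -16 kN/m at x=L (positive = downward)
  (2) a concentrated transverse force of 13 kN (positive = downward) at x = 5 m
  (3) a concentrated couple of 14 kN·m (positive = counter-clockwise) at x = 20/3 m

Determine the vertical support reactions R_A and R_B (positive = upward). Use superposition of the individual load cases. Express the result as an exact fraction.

R_A = -563/30 kN, R_B = -1447/30 kN

Load 1 — triangular load w₀=-16 kN/m (0→w₀ over full span):
  R_A = w₀L/6 = (-16)·10/6 = -80/3 kN
  R_B = w₀L/3 = (-16)·10/3 = -160/3 kN
Load 2 — point force P=13 kN at a=5 m (b=L-a=5):
  R_A = Pb/L = 13·5/10 = 13/2 kN
  R_B = Pa/L = 13·5/10 = 13/2 kN
Load 3 — applied couple M₀=14 kN·m at a=20/3 m (b=L-a=10/3):
  R_A = M₀/L = 14/10 = 7/5 kN
  R_B = -M₀/L = -14/10 = -7/5 kN
Superposition: R_A = -563/30 kN, R_B = -1447/30 kN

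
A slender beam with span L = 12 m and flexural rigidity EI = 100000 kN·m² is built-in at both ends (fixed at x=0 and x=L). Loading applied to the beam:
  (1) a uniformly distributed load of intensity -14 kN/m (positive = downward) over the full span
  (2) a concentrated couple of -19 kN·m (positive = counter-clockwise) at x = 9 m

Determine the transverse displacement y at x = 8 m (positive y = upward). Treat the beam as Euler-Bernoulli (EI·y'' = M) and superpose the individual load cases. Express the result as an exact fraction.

y(8) = 953/150000 m

Load 1 — uniform load w=-14 kN/m over full span:
  y_1 = -wx²(L-x)²/(24EI) = -(-14)·8²·(12-8)²/(24·100000) = 56/9375 m
Load 2 — applied couple M₀=-19 kN·m at a=9 m (b=L-a=3):
  y_2 = (R_Ax³/6 - M_Ax²/2)/EI  [x≤a] with R_A=-57/32, M_A=-95/16 = ((-57/32)·8³/6 - (-95/16)·8²/2)/100000 = 19/50000 m
Superposition: y = Σ y_i = 953/150000 m ≈ 0.006353 m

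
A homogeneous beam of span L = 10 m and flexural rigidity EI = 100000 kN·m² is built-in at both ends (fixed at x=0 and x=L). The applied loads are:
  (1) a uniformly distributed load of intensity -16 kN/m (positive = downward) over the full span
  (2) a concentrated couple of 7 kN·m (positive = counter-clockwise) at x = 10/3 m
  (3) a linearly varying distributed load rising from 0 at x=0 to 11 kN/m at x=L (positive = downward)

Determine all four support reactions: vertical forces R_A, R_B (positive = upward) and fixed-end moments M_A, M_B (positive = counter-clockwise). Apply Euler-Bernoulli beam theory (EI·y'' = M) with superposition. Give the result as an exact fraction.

R_A = -1877/30 kN, M_A = -290/3 kN·m, R_B = -1273/30 kN, M_B = 242/3 kN·m

Load 1 — uniform load w=-16 kN/m over full span:
  R_A = wL/2 = (-16)·10/2 = -80 kN
  M_A = wL²/12 = (-16)·10²/12 = -400/3 kN·m
  R_B = wL/2 = (-16)·10/2 = -80 kN
  M_B = -wL²/12 = -(-16)·10²/12 = 400/3 kN·m
Load 2 — applied couple M₀=7 kN·m at a=10/3 m (b=L-a=20/3):
  R_A = 6M₀ab/L³ = 6·7·(10/3)·(20/3)/10³ = 14/15 kN
  M_A = M₀b(2a-b)/L² = 7·(20/3)·(2·(10/3)-(20/3))/10² = 0 kN·m
  R_B = -6M₀ab/L³ = -6·7·(10/3)·(20/3)/10³ = -14/15 kN
  M_B = M₀a(2b-a)/L² = 7·(10/3)·(2·(20/3)-(10/3))/10² = 7/3 kN·m
Load 3 — triangular load w₀=11 kN/m (0→w₀ over full span):
  R_A = 3w₀L/20 = 3·11·10/20 = 33/2 kN
  M_A = w₀L²/30 = 11·10²/30 = 110/3 kN·m
  R_B = 7w₀L/20 = 7·11·10/20 = 77/2 kN
  M_B = -w₀L²/20 = -11·10²/20 = -55 kN·m
Superposition: R_A = -1877/30 kN, M_A = -290/3 kN·m, R_B = -1273/30 kN, M_B = 242/3 kN·m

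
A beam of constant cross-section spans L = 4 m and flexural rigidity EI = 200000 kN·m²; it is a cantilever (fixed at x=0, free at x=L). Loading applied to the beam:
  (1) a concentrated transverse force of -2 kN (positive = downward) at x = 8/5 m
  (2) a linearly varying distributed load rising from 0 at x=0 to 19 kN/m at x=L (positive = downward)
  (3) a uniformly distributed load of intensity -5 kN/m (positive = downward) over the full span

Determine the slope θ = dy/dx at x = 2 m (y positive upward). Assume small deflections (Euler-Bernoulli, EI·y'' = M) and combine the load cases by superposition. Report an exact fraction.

Load 1 — point force P=-2 kN at a=8/5 m (b=L-a=12/5):
  θ_1 = -Pa²/(2EI)  [x>a] = -(-2)·(8/5)²/(2·200000) = 1/78125 rad
Load 2 — triangular load w₀=19 kN/m (0→w₀ over full span):
  θ_2 = (w₀Lx²/4-w₀L²x/3-w₀x⁴/(24L))/EI = (19·4·2²/4-19·4²·2/3-19·2⁴/(24·4))/200000 = -779/1200000 rad
Load 3 — uniform load w=-5 kN/m over full span:
  θ_3 = -wx(x²-3Lx+3L²)/(6EI) = -(-5)·2·(2²-3·4·2+3·4²)/(6·200000) = 7/30000 rad
Superposition: θ = Σ θ_i = -12091/30000000 rad ≈ -0.000403 rad

θ(2) = -12091/30000000 rad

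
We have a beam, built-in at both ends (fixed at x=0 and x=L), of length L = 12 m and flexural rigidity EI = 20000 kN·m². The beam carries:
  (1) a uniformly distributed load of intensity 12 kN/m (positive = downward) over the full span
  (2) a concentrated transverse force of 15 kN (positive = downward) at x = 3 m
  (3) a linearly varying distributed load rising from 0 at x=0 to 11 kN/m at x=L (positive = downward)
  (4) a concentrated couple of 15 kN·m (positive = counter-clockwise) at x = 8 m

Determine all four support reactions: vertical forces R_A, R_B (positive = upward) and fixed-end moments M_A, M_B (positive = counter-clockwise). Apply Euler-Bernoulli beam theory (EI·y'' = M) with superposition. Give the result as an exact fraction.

R_A = 50939/480 kN, M_A = 18169/80 kN·m, R_B = 57061/480 kN, M_B = -18531/80 kN·m

Load 1 — uniform load w=12 kN/m over full span:
  R_A = wL/2 = 12·12/2 = 72 kN
  M_A = wL²/12 = 12·12²/12 = 144 kN·m
  R_B = wL/2 = 12·12/2 = 72 kN
  M_B = -wL²/12 = -12·12²/12 = -144 kN·m
Load 2 — point force P=15 kN at a=3 m (b=L-a=9):
  R_A = Pb²(3a+b)/L³ = 15·9²·(3·3+9)/12³ = 405/32 kN
  M_A = Pab²/L² = 15·3·9²/12² = 405/16 kN·m
  R_B = Pa²(a+3b)/L³ = 15·3²·(3+3·9)/12³ = 75/32 kN
  M_B = -Pa²b/L² = -15·3²·9/12² = -135/16 kN·m
Load 3 — triangular load w₀=11 kN/m (0→w₀ over full span):
  R_A = 3w₀L/20 = 3·11·12/20 = 99/5 kN
  M_A = w₀L²/30 = 11·12²/30 = 264/5 kN·m
  R_B = 7w₀L/20 = 7·11·12/20 = 231/5 kN
  M_B = -w₀L²/20 = -11·12²/20 = -396/5 kN·m
Load 4 — applied couple M₀=15 kN·m at a=8 m (b=L-a=4):
  R_A = 6M₀ab/L³ = 6·15·8·4/12³ = 5/3 kN
  M_A = M₀b(2a-b)/L² = 15·4·(2·8-4)/12² = 5 kN·m
  R_B = -6M₀ab/L³ = -6·15·8·4/12³ = -5/3 kN
  M_B = M₀a(2b-a)/L² = 15·8·(2·4-8)/12² = 0 kN·m
Superposition: R_A = 50939/480 kN, M_A = 18169/80 kN·m, R_B = 57061/480 kN, M_B = -18531/80 kN·m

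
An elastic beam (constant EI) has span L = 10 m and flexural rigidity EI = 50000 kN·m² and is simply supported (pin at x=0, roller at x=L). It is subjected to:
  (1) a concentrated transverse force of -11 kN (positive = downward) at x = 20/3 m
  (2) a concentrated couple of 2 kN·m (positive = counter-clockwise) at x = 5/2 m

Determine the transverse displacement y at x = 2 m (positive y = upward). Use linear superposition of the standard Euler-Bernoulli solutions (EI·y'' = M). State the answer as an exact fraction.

y(2) = 175937/81000000 m

Load 1 — point force P=-11 kN at a=20/3 m (b=L-a=10/3):
  y_1 = -Pbx(L²-b²-x²)/(6LEI)  [x≤a] = -(-11)·(10/3)·2·(10²-(10/3)²-2²)/(6·10·50000) = 2101/1012500 m
Load 2 — applied couple M₀=2 kN·m at a=5/2 m (b=L-a=15/2):
  y_2 = (M₀x³/(6L)+C₁x)/EI  [x≤a] with C₁=M₀(3b²-L²)/(6L)=55/24 = (2·2³/(6·10)+(55/24)·2)/50000 = 97/1000000 m
Superposition: y = Σ y_i = 175937/81000000 m ≈ 0.002172 m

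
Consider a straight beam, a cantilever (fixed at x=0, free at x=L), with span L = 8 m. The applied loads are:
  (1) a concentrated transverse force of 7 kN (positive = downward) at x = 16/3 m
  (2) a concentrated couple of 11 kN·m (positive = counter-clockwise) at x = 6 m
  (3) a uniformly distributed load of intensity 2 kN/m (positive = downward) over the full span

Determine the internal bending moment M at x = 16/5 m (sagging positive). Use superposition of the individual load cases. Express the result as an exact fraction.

Load 1 — point force P=7 kN at a=16/3 m (b=L-a=8/3):
  M_1 = -P(a-x)  [x≤a] = -7·((16/3)-(16/5)) = -224/15 kN·m
Load 2 — applied couple M₀=11 kN·m at a=6 m (b=L-a=2):
  M_2 = M₀  [x≤a] = 11 = 11 kN·m
Load 3 — uniform load w=2 kN/m over full span:
  M_3 = -w(L-x)²/2 = -2·(8-(16/5))²/2 = -576/25 kN·m
Superposition: M = Σ M_i = -2023/75 kN·m ≈ -26.973333 kN·m

M(16/5) = -2023/75 kN·m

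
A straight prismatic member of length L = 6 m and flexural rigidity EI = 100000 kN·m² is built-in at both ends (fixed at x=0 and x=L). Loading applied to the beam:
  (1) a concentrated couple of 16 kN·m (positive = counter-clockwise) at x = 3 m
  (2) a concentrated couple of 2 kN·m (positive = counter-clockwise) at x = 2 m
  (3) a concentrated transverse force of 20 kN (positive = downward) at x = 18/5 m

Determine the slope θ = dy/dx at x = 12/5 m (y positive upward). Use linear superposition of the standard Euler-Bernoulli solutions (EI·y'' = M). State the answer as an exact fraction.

θ(12/5) = -777/15625000 rad

Load 1 — applied couple M₀=16 kN·m at a=3 m (b=L-a=3):
  θ_1 = (R_Ax²/2 - M_Ax)/EI  [x≤a] with R_A=4, M_A=4 = (4·(12/5)²/2 - 4·(12/5))/100000 = 3/156250 rad
Load 2 — applied couple M₀=2 kN·m at a=2 m (b=L-a=4):
  θ_2 = (R_Ax²/2 - M_Ax - M₀(x-a))/EI  [x>a] with R_A=4/9, M_A=0 = ((4/9)·(12/5)²/2 - 0·(12/5) - 2·((12/5)-2))/100000 = 3/625000 rad
Load 3 — point force P=20 kN at a=18/5 m (b=L-a=12/5):
  θ_3 = -Pb²x(2aL-(3a+b)x)/(2L³EI)  [x≤a] = -20·(12/5)²·(12/5)·(2·(18/5)·6-(3·(18/5)+(12/5))·(12/5))/(2·6³·100000) = -144/1953125 rad
Superposition: θ = Σ θ_i = -777/15625000 rad ≈ -0.000050 rad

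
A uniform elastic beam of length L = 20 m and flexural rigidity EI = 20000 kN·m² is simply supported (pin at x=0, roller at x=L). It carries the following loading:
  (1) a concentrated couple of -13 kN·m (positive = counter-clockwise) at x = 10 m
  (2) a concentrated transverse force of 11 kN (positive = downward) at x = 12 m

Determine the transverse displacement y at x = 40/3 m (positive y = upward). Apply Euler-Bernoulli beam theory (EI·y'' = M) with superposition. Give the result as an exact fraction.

Load 1 — applied couple M₀=-13 kN·m at a=10 m (b=L-a=10):
  y_1 = (M₀x³/(6L)-M₀(x-a)²/2+C₁x)/EI  [x>a] with C₁=M₀(3b²-L²)/(6L)=65/6 = ((-13)·(40/3)³/(6·20)-(-13)·((40/3)-10)²/2+(65/6)·(40/3))/20000 = -13/6480 m
Load 2 — point force P=11 kN at a=12 m (b=L-a=8):
  y_2 = -Pa(L-x)(2Lx-a²-x²)/(6LEI)  [x>a] = -11·12·(20-(40/3))·(2·20·(40/3)-12²-(40/3)²)/(6·20·20000) = -1309/16875 m
Superposition: y = Σ y_i = -64457/810000 m ≈ -0.079577 m

y(40/3) = -64457/810000 m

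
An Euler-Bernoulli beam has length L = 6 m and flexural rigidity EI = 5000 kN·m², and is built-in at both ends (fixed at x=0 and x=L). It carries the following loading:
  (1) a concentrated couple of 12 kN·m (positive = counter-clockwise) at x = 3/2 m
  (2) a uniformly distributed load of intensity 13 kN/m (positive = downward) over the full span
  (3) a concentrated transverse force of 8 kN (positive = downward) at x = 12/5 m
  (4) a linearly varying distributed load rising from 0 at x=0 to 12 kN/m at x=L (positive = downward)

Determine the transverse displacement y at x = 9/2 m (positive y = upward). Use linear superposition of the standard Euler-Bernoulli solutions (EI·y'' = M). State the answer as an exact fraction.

Load 1 — applied couple M₀=12 kN·m at a=3/2 m (b=L-a=9/2):
  y_1 = (R_Ax³/6 - M_Ax²/2 - M₀(x-a)²/2)/EI  [x>a] with R_A=9/4, M_A=-9/4 = ((9/4)·(9/2)³/6 - (-9/4)·(9/2)²/2 - 12·((9/2)-(3/2))²/2)/5000 = 189/320000 m
Load 2 — uniform load w=13 kN/m over full span:
  y_2 = -wx²(L-x)²/(24EI) = -13·(9/2)²·(6-(9/2))²/(24·5000) = -3159/640000 m
Load 3 — point force P=8 kN at a=12/5 m (b=L-a=18/5):
  y_3 = -Pa²(L-x)²(3bL-(3b+a)(L-x))/(6L³EI)  [x>a] = -8·(12/5)²·(6-(9/2))²·(3·(18/5)·6-(3·(18/5)+(12/5))·(6-(9/2)))/(6·6³·5000) = -9/12500 m
Load 4 — triangular load w₀=12 kN/m (0→w₀ over full span):
  y_4 = -w₀x²(L-x)²(x+2L)/(120LEI) = -12·(9/2)²·(6-(9/2))²·((9/2)+2·6)/(120·6·5000) = -8019/3200000 m
Superposition: y = Σ y_i = -6057/800000 m ≈ -0.007571 m

y(9/2) = -6057/800000 m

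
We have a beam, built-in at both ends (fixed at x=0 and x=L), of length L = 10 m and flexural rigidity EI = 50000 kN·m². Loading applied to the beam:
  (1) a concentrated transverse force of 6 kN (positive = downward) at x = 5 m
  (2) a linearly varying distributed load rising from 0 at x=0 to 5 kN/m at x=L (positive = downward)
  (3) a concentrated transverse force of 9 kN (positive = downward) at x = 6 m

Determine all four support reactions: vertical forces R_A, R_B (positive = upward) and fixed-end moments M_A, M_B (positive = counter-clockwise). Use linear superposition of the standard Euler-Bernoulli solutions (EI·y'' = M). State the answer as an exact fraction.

R_A = 3417/250 kN, M_A = 4921/150 kN·m, R_B = 6583/250 kN, M_B = -2273/50 kN·m

Load 1 — point force P=6 kN at a=5 m (b=L-a=5):
  R_A = Pb²(3a+b)/L³ = 6·5²·(3·5+5)/10³ = 3 kN
  M_A = Pab²/L² = 6·5·5²/10² = 15/2 kN·m
  R_B = Pa²(a+3b)/L³ = 6·5²·(5+3·5)/10³ = 3 kN
  M_B = -Pa²b/L² = -6·5²·5/10² = -15/2 kN·m
Load 2 — triangular load w₀=5 kN/m (0→w₀ over full span):
  R_A = 3w₀L/20 = 3·5·10/20 = 15/2 kN
  M_A = w₀L²/30 = 5·10²/30 = 50/3 kN·m
  R_B = 7w₀L/20 = 7·5·10/20 = 35/2 kN
  M_B = -w₀L²/20 = -5·10²/20 = -25 kN·m
Load 3 — point force P=9 kN at a=6 m (b=L-a=4):
  R_A = Pb²(3a+b)/L³ = 9·4²·(3·6+4)/10³ = 396/125 kN
  M_A = Pab²/L² = 9·6·4²/10² = 216/25 kN·m
  R_B = Pa²(a+3b)/L³ = 9·6²·(6+3·4)/10³ = 729/125 kN
  M_B = -Pa²b/L² = -9·6²·4/10² = -324/25 kN·m
Superposition: R_A = 3417/250 kN, M_A = 4921/150 kN·m, R_B = 6583/250 kN, M_B = -2273/50 kN·m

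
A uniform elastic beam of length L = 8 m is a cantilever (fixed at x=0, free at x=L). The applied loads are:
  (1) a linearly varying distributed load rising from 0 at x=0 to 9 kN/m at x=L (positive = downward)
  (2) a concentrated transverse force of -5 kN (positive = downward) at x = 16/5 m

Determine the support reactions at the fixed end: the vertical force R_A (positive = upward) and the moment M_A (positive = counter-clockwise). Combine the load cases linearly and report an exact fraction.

R_A = 31 kN, M_A = 176 kN·m

Load 1 — triangular load w₀=9 kN/m (0→w₀ over full span):
  R_A = w₀L/2 = 9·8/2 = 36 kN
  M_A = w₀L²/3 = 9·8²/3 = 192 kN·m
Load 2 — point force P=-5 kN at a=16/5 m (b=L-a=24/5):
  R_A = P = (-5) = -5 kN
  M_A = Pa = (-5)·(16/5) = -16 kN·m
Superposition: R_A = 31 kN, M_A = 176 kN·m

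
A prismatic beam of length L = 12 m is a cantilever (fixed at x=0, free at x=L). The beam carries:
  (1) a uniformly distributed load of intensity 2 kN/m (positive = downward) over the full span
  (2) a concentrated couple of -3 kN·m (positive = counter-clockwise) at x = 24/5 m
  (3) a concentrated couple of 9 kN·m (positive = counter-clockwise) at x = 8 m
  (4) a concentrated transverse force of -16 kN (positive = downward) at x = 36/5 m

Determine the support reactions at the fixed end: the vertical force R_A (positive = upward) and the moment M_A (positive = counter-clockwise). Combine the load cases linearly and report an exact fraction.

R_A = 8 kN, M_A = 114/5 kN·m

Load 1 — uniform load w=2 kN/m over full span:
  R_A = wL = 2·12 = 24 kN
  M_A = wL²/2 = 2·12²/2 = 144 kN·m
Load 2 — applied couple M₀=-3 kN·m at a=24/5 m (b=L-a=36/5):
  R_A = 0 kN
  M_A = -M₀ = -(-3) = 3 kN·m
Load 3 — applied couple M₀=9 kN·m at a=8 m (b=L-a=4):
  R_A = 0 kN
  M_A = -M₀ = -9 kN·m
Load 4 — point force P=-16 kN at a=36/5 m (b=L-a=24/5):
  R_A = P = (-16) = -16 kN
  M_A = Pa = (-16)·(36/5) = -576/5 kN·m
Superposition: R_A = 8 kN, M_A = 114/5 kN·m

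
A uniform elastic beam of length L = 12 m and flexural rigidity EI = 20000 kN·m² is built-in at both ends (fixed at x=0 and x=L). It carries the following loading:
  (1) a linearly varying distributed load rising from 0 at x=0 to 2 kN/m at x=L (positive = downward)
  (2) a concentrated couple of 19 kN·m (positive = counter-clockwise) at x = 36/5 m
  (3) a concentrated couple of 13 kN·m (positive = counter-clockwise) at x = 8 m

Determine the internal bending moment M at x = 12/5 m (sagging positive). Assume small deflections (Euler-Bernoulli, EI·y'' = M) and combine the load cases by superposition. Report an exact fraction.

Load 1 — triangular load w₀=2 kN/m (0→w₀ over full span):
  M_1 = 3w₀Lx/20 - w₀L²/30 - w₀x³/(6L) = 3·2·12·(12/5)/20 - 2·12²/30 - 2·(12/5)³/(6·12) = -168/125 kN·m
Load 2 — applied couple M₀=19 kN·m at a=36/5 m (b=L-a=24/5):
  M_2 = R_Ax - M_A  [x≤a] with R_A=57/25, M_A=152/25 = (57/25)·(12/5) - (152/25) = -76/125 kN·m
Load 3 — applied couple M₀=13 kN·m at a=8 m (b=L-a=4):
  M_3 = R_Ax - M_A  [x≤a] with R_A=13/9, M_A=13/3 = (13/9)·(12/5) - (13/3) = -13/15 kN·m
Superposition: M = Σ M_i = -1057/375 kN·m ≈ -2.818667 kN·m

M(12/5) = -1057/375 kN·m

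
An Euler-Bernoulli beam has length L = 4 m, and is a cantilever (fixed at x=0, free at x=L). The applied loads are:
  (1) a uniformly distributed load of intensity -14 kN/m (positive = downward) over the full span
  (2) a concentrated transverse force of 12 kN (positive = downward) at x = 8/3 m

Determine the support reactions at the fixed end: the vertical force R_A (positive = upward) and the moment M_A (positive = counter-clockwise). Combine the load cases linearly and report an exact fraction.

Load 1 — uniform load w=-14 kN/m over full span:
  R_A = wL = (-14)·4 = -56 kN
  M_A = wL²/2 = (-14)·4²/2 = -112 kN·m
Load 2 — point force P=12 kN at a=8/3 m (b=L-a=4/3):
  R_A = P = 12 kN
  M_A = Pa = 12·(8/3) = 32 kN·m
Superposition: R_A = -44 kN, M_A = -80 kN·m

R_A = -44 kN, M_A = -80 kN·m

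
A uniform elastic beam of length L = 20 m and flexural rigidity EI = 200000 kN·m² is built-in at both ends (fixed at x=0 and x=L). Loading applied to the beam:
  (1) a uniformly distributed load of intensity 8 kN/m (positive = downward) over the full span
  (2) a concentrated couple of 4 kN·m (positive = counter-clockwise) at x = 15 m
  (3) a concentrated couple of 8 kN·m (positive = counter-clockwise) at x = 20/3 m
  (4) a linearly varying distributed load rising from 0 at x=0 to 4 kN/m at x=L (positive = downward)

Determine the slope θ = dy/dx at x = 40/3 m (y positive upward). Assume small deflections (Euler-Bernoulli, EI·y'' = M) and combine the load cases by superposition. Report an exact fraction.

θ(40/3) = 11777/4860000 rad

Load 1 — uniform load w=8 kN/m over full span:
  θ_1 = -wx(L-x)(L-2x)/(12EI) = -8·(40/3)·(20-(40/3))·(20-2·(40/3))/(12·200000) = 4/2025 rad
Load 2 — applied couple M₀=4 kN·m at a=15 m (b=L-a=5):
  θ_2 = (R_Ax²/2 - M_Ax)/EI  [x≤a] with R_A=9/40, M_A=5/4 = ((9/40)·(40/3)²/2 - (5/4)·(40/3))/200000 = 1/60000 rad
Load 3 — applied couple M₀=8 kN·m at a=20/3 m (b=L-a=40/3):
  θ_3 = (R_Ax²/2 - M_Ax - M₀(x-a))/EI  [x>a] with R_A=8/15, M_A=0 = ((8/15)·(40/3)²/2 - 0·(40/3) - 8·((40/3)-(20/3)))/200000 = -1/33750 rad
Load 4 — triangular load w₀=4 kN/m (0→w₀ over full span):
  θ_4 = -w₀(2x(L-x)(L-2x)(x+2L)+x²(L-x)²)/(120LEI) = -4·(2·(40/3)·(20-(40/3))·(20-2·(40/3))·((40/3)+2·20)+(40/3)²·(20-(40/3))²)/(120·20·200000) = 14/30375 rad
Superposition: θ = Σ θ_i = 11777/4860000 rad ≈ 0.002423 rad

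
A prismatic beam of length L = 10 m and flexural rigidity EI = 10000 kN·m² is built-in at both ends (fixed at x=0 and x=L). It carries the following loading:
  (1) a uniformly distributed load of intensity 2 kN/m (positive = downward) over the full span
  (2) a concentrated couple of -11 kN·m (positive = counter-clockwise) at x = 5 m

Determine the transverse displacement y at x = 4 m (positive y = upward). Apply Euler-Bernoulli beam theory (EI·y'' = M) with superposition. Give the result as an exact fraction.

y(4) = -109/25000 m

Load 1 — uniform load w=2 kN/m over full span:
  y_1 = -wx²(L-x)²/(24EI) = -2·4²·(10-4)²/(24·10000) = -3/625 m
Load 2 — applied couple M₀=-11 kN·m at a=5 m (b=L-a=5):
  y_2 = (R_Ax³/6 - M_Ax²/2)/EI  [x≤a] with R_A=-33/20, M_A=-11/4 = ((-33/20)·4³/6 - (-11/4)·4²/2)/10000 = 11/25000 m
Superposition: y = Σ y_i = -109/25000 m ≈ -0.004360 m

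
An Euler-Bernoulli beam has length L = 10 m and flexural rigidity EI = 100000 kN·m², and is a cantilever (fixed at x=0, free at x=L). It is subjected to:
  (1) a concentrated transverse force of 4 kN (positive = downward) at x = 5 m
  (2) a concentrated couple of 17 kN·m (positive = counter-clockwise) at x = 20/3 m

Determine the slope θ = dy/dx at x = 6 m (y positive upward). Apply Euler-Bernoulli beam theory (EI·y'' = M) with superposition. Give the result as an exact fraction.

Load 1 — point force P=4 kN at a=5 m (b=L-a=5):
  θ_1 = -Pa²/(2EI)  [x>a] = -4·5²/(2·100000) = -1/2000 rad
Load 2 — applied couple M₀=17 kN·m at a=20/3 m (b=L-a=10/3):
  θ_2 = M₀x/EI  [x≤a] = 17·6/100000 = 51/50000 rad
Superposition: θ = Σ θ_i = 13/25000 rad ≈ 0.000520 rad

θ(6) = 13/25000 rad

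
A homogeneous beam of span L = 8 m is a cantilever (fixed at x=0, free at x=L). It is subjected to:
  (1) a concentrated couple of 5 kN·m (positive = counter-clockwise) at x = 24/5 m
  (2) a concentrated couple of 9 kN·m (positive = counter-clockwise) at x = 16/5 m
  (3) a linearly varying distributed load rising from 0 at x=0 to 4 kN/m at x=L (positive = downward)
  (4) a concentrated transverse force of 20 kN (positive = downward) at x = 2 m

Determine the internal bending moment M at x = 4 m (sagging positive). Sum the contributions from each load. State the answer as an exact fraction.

M(4) = -65/3 kN·m

Load 1 — applied couple M₀=5 kN·m at a=24/5 m (b=L-a=16/5):
  M_1 = M₀  [x≤a] = 5 = 5 kN·m
Load 2 — applied couple M₀=9 kN·m at a=16/5 m (b=L-a=24/5):
  M_2 = 0  [x>a] = 0 kN·m
Load 3 — triangular load w₀=4 kN/m (0→w₀ over full span):
  M_3 = w₀Lx/2 - w₀L²/3 - w₀x³/(6L) = 4·8·4/2 - 4·8²/3 - 4·4³/(6·8) = -80/3 kN·m
Load 4 — point force P=20 kN at a=2 m (b=L-a=6):
  M_4 = 0  [x>a] = 0 kN·m
Superposition: M = Σ M_i = -65/3 kN·m ≈ -21.666667 kN·m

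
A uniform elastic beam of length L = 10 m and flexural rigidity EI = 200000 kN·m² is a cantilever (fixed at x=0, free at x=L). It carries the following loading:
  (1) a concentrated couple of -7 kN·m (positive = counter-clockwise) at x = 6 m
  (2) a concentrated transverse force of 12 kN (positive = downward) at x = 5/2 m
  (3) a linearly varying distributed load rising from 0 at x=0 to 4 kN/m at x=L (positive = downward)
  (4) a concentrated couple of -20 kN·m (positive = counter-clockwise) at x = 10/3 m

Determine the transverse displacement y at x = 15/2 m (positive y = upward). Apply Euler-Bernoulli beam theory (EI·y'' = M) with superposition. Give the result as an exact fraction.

Load 1 — applied couple M₀=-7 kN·m at a=6 m (b=L-a=4):
  y_1 = M₀a(2x-a)/(2EI)  [x>a] = (-7)·6·(2·(15/2)-6)/(2·200000) = -189/200000 m
Load 2 — point force P=12 kN at a=5/2 m (b=L-a=15/2):
  y_2 = -Pa²(3x-a)/(6EI)  [x>a] = -12·(5/2)²·(3·(15/2)-(5/2))/(6·200000) = -1/800 m
Load 3 — triangular load w₀=4 kN/m (0→w₀ over full span):
  y_3 = (w₀Lx³/12-w₀L²x²/6-w₀x⁵/(120L))/EI = (4·10·(15/2)³/12-4·10²·(15/2)²/6-4·(15/2)⁵/(120·10))/200000 = -2481/204800 m
Load 4 — applied couple M₀=-20 kN·m at a=10/3 m (b=L-a=20/3):
  y_4 = M₀a(2x-a)/(2EI)  [x>a] = (-20)·(10/3)·(2·(15/2)-(10/3))/(2·200000) = -7/3600 m
Superposition: y = Σ y_i = -3744853/230400000 m ≈ -0.016254 m

y(15/2) = -3744853/230400000 m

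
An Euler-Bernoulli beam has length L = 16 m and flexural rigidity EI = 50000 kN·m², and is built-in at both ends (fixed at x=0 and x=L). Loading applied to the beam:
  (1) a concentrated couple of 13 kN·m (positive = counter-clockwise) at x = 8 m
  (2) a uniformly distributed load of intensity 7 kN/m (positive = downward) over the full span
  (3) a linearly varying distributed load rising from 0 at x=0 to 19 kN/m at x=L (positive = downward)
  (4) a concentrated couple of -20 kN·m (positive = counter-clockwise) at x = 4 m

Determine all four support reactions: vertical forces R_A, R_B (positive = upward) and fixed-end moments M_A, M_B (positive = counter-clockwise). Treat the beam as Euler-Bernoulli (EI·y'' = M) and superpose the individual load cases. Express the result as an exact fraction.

Load 1 — applied couple M₀=13 kN·m at a=8 m (b=L-a=8):
  R_A = 6M₀ab/L³ = 6·13·8·8/16³ = 39/32 kN
  M_A = M₀b(2a-b)/L² = 13·8·(2·8-8)/16² = 13/4 kN·m
  R_B = -6M₀ab/L³ = -6·13·8·8/16³ = -39/32 kN
  M_B = M₀a(2b-a)/L² = 13·8·(2·8-8)/16² = 13/4 kN·m
Load 2 — uniform load w=7 kN/m over full span:
  R_A = wL/2 = 7·16/2 = 56 kN
  M_A = wL²/12 = 7·16²/12 = 448/3 kN·m
  R_B = wL/2 = 7·16/2 = 56 kN
  M_B = -wL²/12 = -7·16²/12 = -448/3 kN·m
Load 3 — triangular load w₀=19 kN/m (0→w₀ over full span):
  R_A = 3w₀L/20 = 3·19·16/20 = 228/5 kN
  M_A = w₀L²/30 = 19·16²/30 = 2432/15 kN·m
  R_B = 7w₀L/20 = 7·19·16/20 = 532/5 kN
  M_B = -w₀L²/20 = -19·16²/20 = -1216/5 kN·m
Load 4 — applied couple M₀=-20 kN·m at a=4 m (b=L-a=12):
  R_A = 6M₀ab/L³ = 6·(-20)·4·12/16³ = -45/32 kN
  M_A = M₀b(2a-b)/L² = (-20)·12·(2·4-12)/16² = 15/4 kN·m
  R_B = -6M₀ab/L³ = -6·(-20)·4·12/16³ = 45/32 kN
  M_B = M₀a(2b-a)/L² = (-20)·4·(2·12-4)/16² = -25/4 kN·m
Superposition: R_A = 8113/80 kN, M_A = 4777/15 kN·m, R_B = 13007/80 kN, M_B = -5933/15 kN·m

R_A = 8113/80 kN, M_A = 4777/15 kN·m, R_B = 13007/80 kN, M_B = -5933/15 kN·m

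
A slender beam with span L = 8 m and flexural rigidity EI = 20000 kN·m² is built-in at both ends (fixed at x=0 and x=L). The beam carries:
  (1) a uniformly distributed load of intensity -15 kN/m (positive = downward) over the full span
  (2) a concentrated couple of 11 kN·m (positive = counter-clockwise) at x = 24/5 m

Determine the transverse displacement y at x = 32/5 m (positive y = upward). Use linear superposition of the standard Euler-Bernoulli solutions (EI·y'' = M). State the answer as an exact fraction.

y(32/5) = 6433/1953125 m

Load 1 — uniform load w=-15 kN/m over full span:
  y_1 = -wx²(L-x)²/(24EI) = -(-15)·(32/5)²·(8-(32/5))²/(24·20000) = 256/78125 m
Load 2 — applied couple M₀=11 kN·m at a=24/5 m (b=L-a=16/5):
  y_2 = (R_Ax³/6 - M_Ax²/2 - M₀(x-a)²/2)/EI  [x>a] with R_A=99/50, M_A=88/25 = ((99/50)·(32/5)³/6 - (88/25)·(32/5)²/2 - 11·((32/5)-(24/5))²/2)/20000 = 33/1953125 m
Superposition: y = Σ y_i = 6433/1953125 m ≈ 0.003294 m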